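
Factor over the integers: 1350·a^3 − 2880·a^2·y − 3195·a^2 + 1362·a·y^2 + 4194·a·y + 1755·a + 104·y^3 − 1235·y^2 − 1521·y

(15·a + y − 13)·(15·a − 13·y)·(6·a − 8·y − 9)

Group: 15·a·(90·a^2 − 198·a·y − 135·a + 104·y^2 + 117·y) + (y − 13)·(90·a^2 − 198·a·y − 135·a + 104·y^2 + 117·y); both groups contain (90·a^2 − 198·a·y − 135·a + 104·y^2 + 117·y), so (15·a + y − 13) is a factor with cofactor 90·a^2 − 198·a·y − 135·a + 104·y^2 + 117·y.
The cofactor groups again: 90·a^2 − 198·a·y − 135·a + 104·y^2 + 117·y = 6·a·(15·a − 13·y) + (−8·y − 9)·(15·a − 13·y); both groups contain (15·a − 13·y), giving (6·a − 8·y − 9)·(15·a − 13·y).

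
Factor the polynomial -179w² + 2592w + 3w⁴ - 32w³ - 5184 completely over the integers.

(3w - 8)(w + 9)(w - 8)(w - 9)

By the rational root theorem, w = 8 is a root, so (w - 8) divides it; the quotient is 3w³ - 8w² - 243w + 648.
Then w = -9 is a root, so (w + 9) is a factor; dividing leaves 3w² - 35w + 72.
The remaining quadratic factors as (3w - 8)(w - 9).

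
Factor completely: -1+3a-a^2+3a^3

(3a-1)(a^2+1)

Group as (3a^3+3a) + (-a^2-1) = 3a(a^2+1) - (a^2+1).
Both groups share the factor (a^2+1).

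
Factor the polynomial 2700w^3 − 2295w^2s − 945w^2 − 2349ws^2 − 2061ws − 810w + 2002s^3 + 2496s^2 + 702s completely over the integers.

(12w − 11s − 9)(15w − 13s)(15w + 14s + 6)

Group: 12w(225w^2 + 15ws + 90w − 182s^2 − 78s) + (−11s − 9)(225w^2 + 15ws + 90w − 182s^2 − 78s); both groups contain (225w^2 + 15ws + 90w − 182s^2 − 78s), so (12w − 11s − 9) is a factor with cofactor 225w^2 + 15ws + 90w − 182s^2 − 78s.
The cofactor groups again: 225w^2 + 15ws + 90w − 182s^2 − 78s = 15w(15w + 14s + 6) − 13s(15w + 14s + 6); both groups contain (15w + 14s + 6), giving (15w − 13s)(15w + 14s + 6).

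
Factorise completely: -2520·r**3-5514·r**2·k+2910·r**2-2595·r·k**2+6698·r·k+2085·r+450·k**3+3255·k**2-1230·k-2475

Group: 14·r·(-180·r**2-201·r·k+15·r+30·k**2+247·k+165) + (15·k-15)·(-180·r**2-201·r·k+15·r+30·k**2+247·k+165); both groups contain (-180·r**2-201·r·k+15·r+30·k**2+247·k+165), so (14·r+15·k-15) is a factor with cofactor -180·r**2-201·r·k+15·r+30·k**2+247·k+165.
The cofactor groups again: -180·r**2-201·r·k+15·r+30·k**2+247·k+165 = -15·r·(12·r+15·k+11) + (2·k+15)·(12·r+15·k+11); both groups contain (12·r+15·k+11), giving -(15·r-2·k-15)·(12·r+15·k+11).

-(15·r-2·k-15)·(12·r+15·k+11)·(14·r+15·k-15)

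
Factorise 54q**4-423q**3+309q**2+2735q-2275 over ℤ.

Trying the rational-root candidates, q = 5 is a root, so (q-5) divides it; the quotient is 54q**3-153q**2-456q+455.
Next, q = 13/3 is a root, so (3q-13) divides it; the quotient is 18q**2+27q-35.
The remaining quadratic factors as (3q+7)(6q-5).

(3q+7)(3q-13)(6q-5)(q-5)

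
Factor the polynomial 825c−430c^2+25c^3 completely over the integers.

5c(5c−11)(c−15)

Pull out the common factor 5c, then factor the remaining trinomial.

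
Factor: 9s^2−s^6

Factor out s^2 first: what remains is −s^4+9.
Recognize a difference of squares with the parts 3 and s^2.

−s^2(s^2+3)(s^2−3)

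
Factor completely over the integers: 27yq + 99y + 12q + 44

Group as (27yq + 99y) + (12q + 44) = 9y(3q + 11) + 4(3q + 11).
Both groups share the factor (3q + 11).

(3q + 11)(9y + 4)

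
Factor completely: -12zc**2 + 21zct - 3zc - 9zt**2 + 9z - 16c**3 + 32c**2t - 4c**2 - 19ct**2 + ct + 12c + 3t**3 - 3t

Group: c(-12zc + 9zt + 9z - 16c**2 + 16ct + 12c - 3t**2 - 3t) + (-t + 1)(-12zc + 9zt + 9z - 16c**2 + 16ct + 12c - 3t**2 - 3t); both groups contain (-12zc + 9zt + 9z - 16c**2 + 16ct + 12c - 3t**2 - 3t), so (c - t + 1) is a factor with cofactor -12zc + 9zt + 9z - 16c**2 + 16ct + 12c - 3t**2 - 3t.
The cofactor groups again: -12zc + 9zt + 9z - 16c**2 + 16ct + 12c - 3t**2 - 3t = -3z(4c - 3t - 3) + (-4c + t)(4c - 3t - 3); both groups contain (4c - 3t - 3), giving -(3z + 4c - t)(4c - 3t - 3).

-(4c - 3t - 3)(3z + 4c - t)(c - t + 1)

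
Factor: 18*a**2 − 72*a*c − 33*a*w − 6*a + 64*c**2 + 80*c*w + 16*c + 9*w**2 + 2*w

(3*a − 8*c − w)*(6*a − 8*c − 9*w − 2)

Group: 6*a*(3*a − 8*c − w) + (−8*c − 9*w − 2)*(3*a − 8*c − w); both groups contain (3*a − 8*c − w).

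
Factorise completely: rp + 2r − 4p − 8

(p + 2)(r − 4)

Group as (rp + 2r) + (−4p − 8) = r(p + 2) − 4(p + 2).
Both groups share the factor (p + 2).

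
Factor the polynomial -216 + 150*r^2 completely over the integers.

Factor out 6, leaving 25*r^2 - 36, which is a difference of two squares.

6*(5*r + 6)*(5*r - 6)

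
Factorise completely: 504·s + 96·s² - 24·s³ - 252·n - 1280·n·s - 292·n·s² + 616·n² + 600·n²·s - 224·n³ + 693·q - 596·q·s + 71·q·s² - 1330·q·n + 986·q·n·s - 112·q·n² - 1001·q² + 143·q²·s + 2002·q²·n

Group: 13·q·(154·q·n + 11·q·s - 77·q - 56·n² + 108·n·s + 28·n + 8·s² - 56·s) + (4·n - 3·s - 9)·(154·q·n + 11·q·s - 77·q - 56·n² + 108·n·s + 28·n + 8·s² - 56·s); both groups contain (154·q·n + 11·q·s - 77·q - 56·n² + 108·n·s + 28·n + 8·s² - 56·s), so (13·q + 4·n - 3·s - 9) is a factor with cofactor 154·q·n + 11·q·s - 77·q - 56·n² + 108·n·s + 28·n + 8·s² - 56·s.
The cofactor groups again: 154·q·n + 11·q·s - 77·q - 56·n² + 108·n·s + 28·n + 8·s² - 56·s = 14·n·(11·q - 4·n + 8·s) + (s - 7)·(11·q - 4·n + 8·s); both groups contain (11·q - 4·n + 8·s), giving (14·n + s - 7)·(11·q - 4·n + 8·s).

(11·q - 4·n + 8·s)·(14·n + s - 7)·(13·q + 4·n - 3·s - 9)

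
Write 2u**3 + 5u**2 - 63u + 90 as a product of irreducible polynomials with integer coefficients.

(2u + 15)(u - 2)(u - 3)

By the rational root theorem, u = -15/2 is a root, so (2u + 15) is a factor; dividing leaves u**2 - 5u + 6.
The remaining quadratic factors as (u - 2)(u - 3).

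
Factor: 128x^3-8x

8x(4x+1)(4x-1)

Every term has a factor of 8x. Then 16x^2-1 = (4x)² − (1)².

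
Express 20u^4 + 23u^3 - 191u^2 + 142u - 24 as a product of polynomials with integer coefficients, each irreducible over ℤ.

Trying the rational-root candidates, u = 2 is a root, giving the factor (u - 2) and quotient 20u^3 + 63u^2 - 65u + 12.
Continuing, u = 1/4 is a root, so (4u - 1) divides it; the quotient is 5u^2 + 17u - 12.
The remaining quadratic factors as (5u - 3)(u + 4).

(4u - 1)(5u - 3)(u + 4)(u - 2)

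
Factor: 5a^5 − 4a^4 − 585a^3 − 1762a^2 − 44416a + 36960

Among the possible rational roots, a = 4/5 is a root, so (5a − 4) divides it; the quotient is a^4 − 117a^2 − 446a − 9240.
Next, a = 14 is a root, so (a − 14) is a factor; dividing leaves a^3 + 14a^2 + 79a + 660.
Next, a = −12 is a root, giving the factor (a + 12) and quotient a^2 + 2a + 55.
The quadratic a^2 + 2a + 55 has discriminant −216 < 0 and is irreducible over ℤ.

(5a − 4)(a + 12)(a − 14)(a^2 + 2a + 55)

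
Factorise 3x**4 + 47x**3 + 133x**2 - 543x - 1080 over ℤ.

(3x + 5)(x + 8)(x + 9)(x - 3)

Testing divisors of the constant over divisors of the leading coefficient, x = -8 is a root, giving the factor (x + 8) and quotient 3x**3 + 23x**2 - 51x - 135.
Next, x = -9 is a root, giving the factor (x + 9) and quotient 3x**2 - 4x - 15.
The remaining quadratic factors as (x - 3)(3x + 5).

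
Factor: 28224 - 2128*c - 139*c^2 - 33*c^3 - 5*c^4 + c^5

Testing divisors of the constant over divisors of the leading coefficient, c = 9 is a root, so (c - 9) divides it; the quotient is c^4 + 4*c^3 + 3*c^2 - 112*c - 3136.
Then c = -8 is a root, so (c + 8) divides it; the quotient is c^3 - 4*c^2 + 35*c - 392.
Next, c = 7 is a root, so (c - 7) is a factor; dividing leaves c^2 + 3*c + 56.
The quadratic c^2 + 3*c + 56 has discriminant -215 < 0 and is irreducible over ℤ.

(c + 8)*(c - 7)*(c - 9)*(c^2 + 3*c + 56)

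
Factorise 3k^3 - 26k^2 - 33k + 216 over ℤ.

By the rational root theorem, k = 9 is a root, so (k - 9) divides it; the quotient is 3k^2 + k - 24.
The remaining quadratic factors as (k + 3)(3k - 8).

(3k - 8)(k + 3)(k - 9)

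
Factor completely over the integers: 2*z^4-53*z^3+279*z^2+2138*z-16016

By the rational root theorem, z = 8 is a root, so (z-8) is a factor; dividing leaves 2*z^3-37*z^2-17*z+2002.
Continuing, z = 11 is a root, so (z-11) is a factor; dividing leaves 2*z^2-15*z-182.
The remaining quadratic factors as (2*z+13)(z-14).

(2*z+13)*(z-11)*(z-14)*(z-8)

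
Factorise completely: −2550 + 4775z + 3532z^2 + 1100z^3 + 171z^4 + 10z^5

Testing divisors of the constant over divisors of the leading coefficient, z = −15/2 is a root, giving the factor (2z + 15) and quotient 5z^4 + 48z^3 + 190z^2 + 341z − 170.
Continuing, z = −5 is a root, so (z + 5) is a factor; dividing leaves 5z^3 + 23z^2 + 75z − 34.
Next, z = 2/5 is a root, giving the factor (5z − 2) and quotient z^2 + 5z + 17.
The quadratic z^2 + 5z + 17 has discriminant −43 < 0 and is irreducible over ℤ.

(2z + 15)(5z − 2)(z + 5)(z^2 + 5z + 17)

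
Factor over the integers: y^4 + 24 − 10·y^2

(y + 2)·(y − 2)·(y^2 − 6)

Substitute u = y^2 to get a quadratic in u, then factor.
y^2 − 6 is irreducible over ℤ (6 is not a perfect square).
y^2 − 4 is a difference of squares.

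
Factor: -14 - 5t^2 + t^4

Substitute u = t^2 to get a quadratic in u, then factor.
t^2 + 2 is irreducible over ℤ (always positive, so no real roots).
t^2 - 7 is irreducible over ℤ (7 is not a perfect square).

(t^2 + 2)(t^2 - 7)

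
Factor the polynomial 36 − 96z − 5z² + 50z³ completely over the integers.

Testing divisors of the constant over divisors of the leading coefficient, z = 6/5 is a root, giving the factor (5z − 6) and quotient 10z² + 11z − 6.
The remaining quadratic factors as (2z + 3)(5z − 2).

(2z + 3)(5z − 2)(5z − 6)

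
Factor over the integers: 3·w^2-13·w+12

(3·w-4)·(w-3)

Need a pair with product 3·12 = 36 and sum -13: that's -4 and -9.
Split the middle term: 3·w^2-4·w - 9·w+12 = w·(3·w-4) - 3·(3·w-4).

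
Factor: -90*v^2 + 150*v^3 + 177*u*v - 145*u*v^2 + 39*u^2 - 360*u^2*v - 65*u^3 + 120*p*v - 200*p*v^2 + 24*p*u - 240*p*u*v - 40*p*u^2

-(5*u + 5*v - 3)*(8*p + 13*u - 6*v)*(u + 5*v)

Group: 5*u*(-8*p*u - 40*p*v - 13*u^2 - 59*u*v + 30*v^2) + (5*v - 3)*(-8*p*u - 40*p*v - 13*u^2 - 59*u*v + 30*v^2); both groups contain (-8*p*u - 40*p*v - 13*u^2 - 59*u*v + 30*v^2), so (5*u + 5*v - 3) is a factor with cofactor -8*p*u - 40*p*v - 13*u^2 - 59*u*v + 30*v^2.
The cofactor groups again: -8*p*u - 40*p*v - 13*u^2 - 59*u*v + 30*v^2 = -u*(8*p + 13*u - 6*v) - 5*v*(8*p + 13*u - 6*v); both groups contain (8*p + 13*u - 6*v), giving -(u + 5*v)*(8*p + 13*u - 6*v).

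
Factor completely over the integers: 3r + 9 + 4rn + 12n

Group as (4rn + 3r) + (12n + 9) = r(4n + 3) + 3(4n + 3).
Both groups share the factor (4n + 3).

(4n + 3)(r + 3)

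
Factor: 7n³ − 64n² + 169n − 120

(7n − 8)(n − 3)(n − 5)

Testing divisors of the constant over divisors of the leading coefficient, n = 5 is a root, so (n − 5) is a factor; dividing leaves 7n² − 29n + 24.
The remaining quadratic factors as (7n − 8)(n − 3).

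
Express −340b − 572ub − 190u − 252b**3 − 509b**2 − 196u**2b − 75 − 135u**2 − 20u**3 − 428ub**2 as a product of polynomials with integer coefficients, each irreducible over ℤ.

−(4u + 4b + 3)(u + 7b + 5)(5u + 9b + 5)

Group: 4u(−5u**2 − 44ub − 30u − 63b**2 − 80b − 25) + (4b + 3)(−5u**2 − 44ub − 30u − 63b**2 − 80b − 25); both groups contain (−5u**2 − 44ub − 30u − 63b**2 − 80b − 25), so (4u + 4b + 3) is a factor with cofactor −5u**2 − 44ub − 30u − 63b**2 − 80b − 25.
The cofactor groups again: −5u**2 − 44ub − 30u − 63b**2 − 80b − 25 = −u(5u + 9b + 5) + (−7b − 5)(5u + 9b + 5); both groups contain (5u + 9b + 5), giving −(u + 7b + 5)(5u + 9b + 5).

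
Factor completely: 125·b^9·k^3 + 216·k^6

k^3·(5·b^3 + 6·k)·(25·b^6 − 30·b^3·k + 36·k^2)

Pull out the common factor k^3, leaving 125·b^9 + 216·k^3.
Recognize a sum of cubes with the parts 6·k and 5·b^3.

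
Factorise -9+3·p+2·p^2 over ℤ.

(2·p-3)·(p+3)

Need a pair with product 2·(-9) = -18 and sum 3: that's -3 and 6.
Split the middle term: 2·p^2-3·p + 6·p-9 = p·(2·p-3) + 3·(2·p-3).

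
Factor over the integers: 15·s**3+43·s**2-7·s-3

Among the possible rational roots, s = -3 is a root, giving the factor (s+3) and quotient 15·s**2-2·s-1.
The remaining quadratic factors as (5·s+1)(3·s-1).

(3·s-1)·(5·s+1)·(s+3)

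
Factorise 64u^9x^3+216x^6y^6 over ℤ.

8x^3(2u^3+3xy^2)(4u^6−6u^3xy^2+9x^2y^4)

Every term has a factor of 8x^3; factoring it out leaves 8u^9+27x^3y^6.
Recognize a sum of cubes with the parts 3xy^2 and 2u^3.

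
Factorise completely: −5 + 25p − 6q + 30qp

Group as (30qp − 6q) + (25p − 5) = 6q(5p − 1) + 5(5p − 1).
Both groups share the factor (5p − 1).

(5p − 1)(6q + 5)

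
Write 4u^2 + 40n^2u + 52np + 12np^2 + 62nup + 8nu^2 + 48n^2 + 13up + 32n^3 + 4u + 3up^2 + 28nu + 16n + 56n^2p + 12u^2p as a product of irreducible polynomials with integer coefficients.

(2n + 3p + 1)(4n + 4u + p + 4)(4n + u)

Group: 4n(8n^2 + 8nu + 14np + 12n + 12up + 4u + 3p^2 + 13p + 4) + u(8n^2 + 8nu + 14np + 12n + 12up + 4u + 3p^2 + 13p + 4); both groups contain (8n^2 + 8nu + 14np + 12n + 12up + 4u + 3p^2 + 13p + 4), so (4n + u) is a factor with cofactor 8n^2 + 8nu + 14np + 12n + 12up + 4u + 3p^2 + 13p + 4.
The cofactor groups again: 8n^2 + 8nu + 14np + 12n + 12up + 4u + 3p^2 + 13p + 4 = 4n(2n + 3p + 1) + (4u + p + 4)(2n + 3p + 1); both groups contain (2n + 3p + 1), giving (4n + 4u + p + 4)(2n + 3p + 1).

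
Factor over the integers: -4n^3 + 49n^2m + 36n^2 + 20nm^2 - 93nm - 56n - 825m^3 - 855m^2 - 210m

-(n - 11m - 7)(n - 5m - 2)(4n + 15m)

Group: n(-4n^2 + 29nm + 28n + 165m^2 + 105m) + (-5m - 2)(-4n^2 + 29nm + 28n + 165m^2 + 105m); both groups contain (-4n^2 + 29nm + 28n + 165m^2 + 105m), so (n - 5m - 2) is a factor with cofactor -4n^2 + 29nm + 28n + 165m^2 + 105m.
The cofactor groups again: -4n^2 + 29nm + 28n + 165m^2 + 105m = -n(4n + 15m) + (11m + 7)(4n + 15m); both groups contain (4n + 15m), giving -(n - 11m - 7)(4n + 15m).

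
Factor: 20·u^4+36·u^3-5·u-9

(5·u+9)·(4·u^3-1)

Group as (20·u^4-5·u) + (36·u^3-9) = 5·u·(4·u^3-1) + 9·(4·u^3-1).
Both groups share the factor (4·u^3-1).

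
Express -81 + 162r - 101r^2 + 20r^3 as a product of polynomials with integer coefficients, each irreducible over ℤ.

(4r - 9)(5r - 9)(r - 1)

Trying the rational-root candidates, r = 9/5 is a root, so (5r - 9) is a factor; dividing leaves 4r^2 - 13r + 9.
The remaining quadratic factors as (4r - 9)(r - 1).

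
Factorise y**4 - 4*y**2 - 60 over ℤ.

(y**2 + 6)*(y**2 - 10)

Substitute u = y**2 to get a quadratic in u, then factor.
y**2 - 10 is irreducible over ℤ (10 is not a perfect square).
y**2 + 6 is irreducible over ℤ (always positive, so no real roots).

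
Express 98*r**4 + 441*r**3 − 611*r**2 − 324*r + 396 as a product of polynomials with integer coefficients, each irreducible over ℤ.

Among the possible rational roots, r = −11/2 is a root, giving the factor (2*r + 11) and quotient 49*r**3 − 49*r**2 − 36*r + 36.
Next, r = 6/7 is a root, so (7*r − 6) is a factor; dividing leaves 7*r**2 − r − 6.
The remaining quadratic factors as (7*r + 6)(r − 1).

(2*r + 11)*(7*r + 6)*(7*r − 6)*(r − 1)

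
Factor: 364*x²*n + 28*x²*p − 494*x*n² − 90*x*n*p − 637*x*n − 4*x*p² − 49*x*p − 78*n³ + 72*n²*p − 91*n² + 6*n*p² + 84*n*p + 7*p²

(4*x − 6*n − 7)*(13*n + p)*(7*x + n − p)

Group: 13*n*(28*x² − 38*x*n − 4*x*p − 49*x − 6*n² + 6*n*p − 7*n + 7*p) + p*(28*x² − 38*x*n − 4*x*p − 49*x − 6*n² + 6*n*p − 7*n + 7*p); both groups contain (28*x² − 38*x*n − 4*x*p − 49*x − 6*n² + 6*n*p − 7*n + 7*p), so (13*n + p) is a factor with cofactor 28*x² − 38*x*n − 4*x*p − 49*x − 6*n² + 6*n*p − 7*n + 7*p.
The cofactor groups again: 28*x² − 38*x*n − 4*x*p − 49*x − 6*n² + 6*n*p − 7*n + 7*p = 7*x*(4*x − 6*n − 7) + (n − p)*(4*x − 6*n − 7); both groups contain (4*x − 6*n − 7), giving (7*x + n − p)*(4*x − 6*n − 7).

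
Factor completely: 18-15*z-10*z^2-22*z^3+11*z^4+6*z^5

By the rational root theorem, z = 3/2 is a root, so (2*z-3) divides it; the quotient is 3*z^4+10*z^3+4*z^2+z-6.
Then z = 2/3 is a root, so (3*z-2) divides it; the quotient is z^3+4*z^2+4*z+3.
Continuing, z = -3 is a root, giving the factor (z+3) and quotient z^2+z+1.
The quadratic z^2+z+1 has discriminant -3 < 0 and is irreducible over ℤ.

(2*z-3)*(3*z-2)*(z+3)*(z^2+z+1)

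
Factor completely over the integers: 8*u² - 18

2*(2*u + 3)*(2*u - 3)

Factor out 2, leaving 4*u² - 9, which is a difference of two squares.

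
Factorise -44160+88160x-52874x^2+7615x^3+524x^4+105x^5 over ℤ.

Testing divisors of the constant over divisors of the leading coefficient, x = 8/3 is a root, giving the factor (3x-8) and quotient 35x^4+268x^3+3253x^2-8950x+5520.
Continuing, x = 6/5 is a root, so (5x-6) divides it; the quotient is 7x^3+62x^2+725x-920.
Next, x = 8/7 is a root, so (7x-8) is a factor; dividing leaves x^2+10x+115.
The quadratic x^2+10x+115 has discriminant -360 < 0 and is irreducible over ℤ.

(3x-8)(5x-6)(7x-8)(x^2+10x+115)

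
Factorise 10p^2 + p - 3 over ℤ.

(2p - 1)(5p + 3)

Need a pair with product 10·(-3) = -30 and sum 1: that's -5 and 6.
Split the middle term: 10p^2 - 5p + 6p - 3 = 5p(2p - 1) + 3(2p - 1).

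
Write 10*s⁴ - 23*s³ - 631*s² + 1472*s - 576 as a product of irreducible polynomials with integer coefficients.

(2*s - 1)*(5*s - 9)*(s + 8)*(s - 8)

Among the possible rational roots, s = 8 is a root, so (s - 8) divides it; the quotient is 10*s³ + 57*s² - 175*s + 72.
Continuing, s = 1/2 is a root, so (2*s - 1) divides it; the quotient is 5*s² + 31*s - 72.
The remaining quadratic factors as (5*s - 9)(s + 8).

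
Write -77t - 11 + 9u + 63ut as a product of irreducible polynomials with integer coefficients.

(7t + 1)(9u - 11)

Group as (63ut + 9u) + (-77t - 11) = 9u(7t + 1) - 11(7t + 1).
Both groups share the factor (7t + 1).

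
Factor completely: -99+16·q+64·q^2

(8·q+11)·(8·q-9)

Need a pair with product 64·(-99) = -6336 and sum 16: that's 88 and -72.
Split the middle term: 64·q^2+88·q - 72·q-99 = 8·q·(8·q+11) - 9·(8·q+11).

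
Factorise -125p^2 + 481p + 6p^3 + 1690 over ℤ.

Among the possible rational roots, p = 10 is a root, so (p - 10) divides it; the quotient is 6p^2 - 65p - 169.
The remaining quadratic factors as (6p + 13)(p - 13).

(6p + 13)(p - 10)(p - 13)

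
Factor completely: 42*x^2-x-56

(6*x-7)*(7*x+8)

Need a pair with product 42·(-56) = -2352 and sum -1: that's -49 and 48.
Split the middle term: 42*x^2-49*x + 48*x-56 = 7*x*(6*x-7) + 8*(6*x-7).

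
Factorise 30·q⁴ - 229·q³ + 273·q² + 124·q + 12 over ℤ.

Among the possible rational roots, q = -1/6 is a root, so (6·q + 1) divides it; the quotient is 5·q³ - 39·q² + 52·q + 12.
Continuing, q = 6 is a root, so (q - 6) divides it; the quotient is 5·q² - 9·q - 2.
The remaining quadratic factors as (5·q + 1)(q - 2).

(5·q + 1)·(6·q + 1)·(q - 2)·(q - 6)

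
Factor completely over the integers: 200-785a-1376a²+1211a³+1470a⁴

By the rational root theorem, a = 1/5 is a root, so (5a-1) is a factor; dividing leaves 294a³+301a²-215a-200.
Continuing, a = -5/7 is a root, so (7a+5) divides it; the quotient is 42a²+13a-40.
The remaining quadratic factors as (7a+8)(6a-5).

(5a-1)(6a-5)(7a+5)(7a+8)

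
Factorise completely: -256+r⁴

(r)⁴ − (4)⁴ = ((r)² − (4)²)((r)² + (4)²); the first factor splits again, the second (r²+16) is irreducible.

(r+4)(r-4)(r²+16)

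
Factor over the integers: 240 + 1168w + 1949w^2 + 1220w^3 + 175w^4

(5w + 3)(5w + 4)(7w + 4)(w + 5)

Trying the rational-root candidates, w = −4/5 is a root, giving the factor (5w + 4) and quotient 35w^3 + 216w^2 + 217w + 60.
Then w = −5 is a root, so (w + 5) divides it; the quotient is 35w^2 + 41w + 12.
The remaining quadratic factors as (5w + 3)(7w + 4).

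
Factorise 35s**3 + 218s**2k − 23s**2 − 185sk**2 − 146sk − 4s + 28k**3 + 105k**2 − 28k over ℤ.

Group: s(35s**2 − 27sk − 23s + 4k**2 + 15k − 4) + 7k(35s**2 − 27sk − 23s + 4k**2 + 15k − 4); both groups contain (35s**2 − 27sk − 23s + 4k**2 + 15k − 4), so (s + 7k) is a factor with cofactor 35s**2 − 27sk − 23s + 4k**2 + 15k − 4.
The cofactor groups again: 35s**2 − 27sk − 23s + 4k**2 + 15k − 4 = 5s(7s − 4k + 1) + (−k − 4)(7s − 4k + 1); both groups contain (7s − 4k + 1), giving (5s − k − 4)(7s − 4k + 1).

(7s − 4k + 1)(5s − k − 4)(s + 7k)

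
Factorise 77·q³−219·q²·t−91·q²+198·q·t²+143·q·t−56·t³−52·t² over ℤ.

Group: 7·q·(11·q²−25·q·t−13·q+14·t²+13·t) − 4·t·(11·q²−25·q·t−13·q+14·t²+13·t); both groups contain (11·q²−25·q·t−13·q+14·t²+13·t), so (7·q−4·t) is a factor with cofactor 11·q²−25·q·t−13·q+14·t²+13·t.
The cofactor groups again: 11·q²−25·q·t−13·q+14·t²+13·t = 11·q·(q−t) + (−14·t−13)·(q−t); both groups contain (q−t), giving (11·q−14·t−13)·(q−t).

(11·q−14·t−13)·(7·q−4·t)·(q−t)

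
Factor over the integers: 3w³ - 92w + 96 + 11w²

(3w - 4)(w + 8)(w - 3)

Testing divisors of the constant over divisors of the leading coefficient, w = 4/3 is a root, so (3w - 4) is a factor; dividing leaves w² + 5w - 24.
The remaining quadratic factors as (w + 8)(w - 3).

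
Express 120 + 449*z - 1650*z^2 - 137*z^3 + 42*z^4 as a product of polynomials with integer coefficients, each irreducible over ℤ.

(6*z + 1)*(7*z - 3)*(z + 5)*(z - 8)

Among the possible rational roots, z = 8 is a root, so (z - 8) is a factor; dividing leaves 42*z^3 + 199*z^2 - 58*z - 15.
Then z = -5 is a root, giving the factor (z + 5) and quotient 42*z^2 - 11*z - 3.
The remaining quadratic factors as (7*z - 3)(6*z + 1).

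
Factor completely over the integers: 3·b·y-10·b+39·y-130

(3·y-10)·(b+13)

Group as (3·b·y-10·b) + (39·y-130) = b·(3·y-10) + 13·(3·y-10).
Both groups share the factor (3·y-10).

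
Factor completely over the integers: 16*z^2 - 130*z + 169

Need a pair with product 16·169 = 2704 and sum -130: that's -26 and -104.
Split the middle term: 16*z^2 - 26*z - 104*z + 169 = 2*z*(8*z - 13) - 13*(8*z - 13).

(2*z - 13)*(8*z - 13)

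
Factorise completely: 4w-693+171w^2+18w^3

Trying the rational-root candidates, w = 11/6 is a root, so (6w-11) divides it; the quotient is 3w^2+34w+63.
The remaining quadratic factors as (3w+7)(w+9).

(3w+7)(6w-11)(w+9)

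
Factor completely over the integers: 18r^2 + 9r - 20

Need a pair with product 18·(-20) = -360 and sum 9: that's -15 and 24.
Split the middle term: 18r^2 - 15r + 24r - 20 = 3r(6r - 5) + 4(6r - 5).

(3r + 4)(6r - 5)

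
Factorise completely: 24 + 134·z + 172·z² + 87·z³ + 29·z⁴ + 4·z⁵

Trying the rational-root candidates, z = -1/4 is a root, giving the factor (4·z + 1) and quotient z⁴ + 7·z³ + 20·z² + 38·z + 24.
Then z = -1 is a root, giving the factor (z + 1) and quotient z³ + 6·z² + 14·z + 24.
Next, z = -4 is a root, so (z + 4) is a factor; dividing leaves z² + 2·z + 6.
The quadratic z² + 2·z + 6 has discriminant -20 < 0 and is irreducible over ℤ.

(4·z + 1)·(z + 1)·(z + 4)·(z² + 2·z + 6)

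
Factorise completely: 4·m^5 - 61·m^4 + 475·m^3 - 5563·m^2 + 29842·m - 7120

Among the possible rational roots, m = 10 is a root, so (m - 10) is a factor; dividing leaves 4·m^4 - 21·m^3 + 265·m^2 - 2913·m + 712.
Next, m = 8 is a root, so (m - 8) is a factor; dividing leaves 4·m^3 + 11·m^2 + 353·m - 89.
Next, m = 1/4 is a root, giving the factor (4·m - 1) and quotient m^2 + 3·m + 89.
The quadratic m^2 + 3·m + 89 has discriminant -347 < 0 and is irreducible over ℤ.

(4·m - 1)·(m - 10)·(m - 8)·(m^2 + 3·m + 89)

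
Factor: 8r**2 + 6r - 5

Need a pair with product 8·(-5) = -40 and sum 6: that's -4 and 10.
Split the middle term: 8r**2 - 4r + 10r - 5 = 4r(2r - 1) + 5(2r - 1).

(2r - 1)(4r + 5)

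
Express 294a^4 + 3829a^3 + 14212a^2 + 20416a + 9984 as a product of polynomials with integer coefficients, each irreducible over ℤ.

(6a + 13)(7a + 12)(7a + 8)(a + 8)

Testing divisors of the constant over divisors of the leading coefficient, a = -8 is a root, so (a + 8) divides it; the quotient is 294a^3 + 1477a^2 + 2396a + 1248.
Next, a = -13/6 is a root, giving the factor (6a + 13) and quotient 49a^2 + 140a + 96.
The remaining quadratic factors as (7a + 8)(7a + 12).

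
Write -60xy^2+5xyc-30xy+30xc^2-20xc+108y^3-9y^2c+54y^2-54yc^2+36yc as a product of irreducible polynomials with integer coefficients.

Group: 4y(-15xy-10xc+27y^2+18yc) + (-3c+2)(-15xy-10xc+27y^2+18yc); both groups contain (-15xy-10xc+27y^2+18yc), so (4y-3c+2) is a factor with cofactor -15xy-10xc+27y^2+18yc.
The cofactor groups again: -15xy-10xc+27y^2+18yc = -5x(3y+2c) + 9y(3y+2c); both groups contain (3y+2c), giving -(5x-9y)(3y+2c).

-(4y-3c+2)(3y+2c)(5x-9y)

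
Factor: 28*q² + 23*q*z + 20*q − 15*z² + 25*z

(4*q + 5*z)*(7*q − 3*z + 5)

Group: 4*q*(7*q − 3*z + 5) + 5*z*(7*q − 3*z + 5); both groups contain (7*q − 3*z + 5).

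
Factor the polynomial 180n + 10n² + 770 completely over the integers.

Pull out the common factor 10, then factor the remaining trinomial.

10(n + 11)(n + 7)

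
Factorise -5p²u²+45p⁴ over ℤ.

5p²(3p+u)(3p-u)

Factor out 5p², leaving 9p²-u², which is a difference of two squares.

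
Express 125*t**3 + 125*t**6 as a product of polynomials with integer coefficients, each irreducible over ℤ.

125*t**3*(t + 1)*(t**2 - t + 1)

Every term has a factor of 125*t**3; factoring it out leaves t**3 + 1.
Recognize a sum of cubes with the parts t and 1.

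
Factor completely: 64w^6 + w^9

Pull out the common factor w^6, leaving w^3 + 64.
Recognize a sum of cubes with the parts 4 and w.

w^6(w + 4)(w^2 - 4w + 16)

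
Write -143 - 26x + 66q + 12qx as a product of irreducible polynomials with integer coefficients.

Group as (12qx + 66q) + (-26x - 143) = 6q(2x + 11) - 13(2x + 11).
Both groups share the factor (2x + 11).

(2x + 11)(6q - 13)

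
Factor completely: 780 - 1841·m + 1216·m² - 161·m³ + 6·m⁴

(6·m - 5)·(m - 1)·(m - 12)·(m - 13)

Trying the rational-root candidates, m = 5/6 is a root, so (6·m - 5) divides it; the quotient is m³ - 26·m² + 181·m - 156.
Next, m = 12 is a root, giving the factor (m - 12) and quotient m² - 14·m + 13.
The remaining quadratic factors as (m - 13)(m - 1).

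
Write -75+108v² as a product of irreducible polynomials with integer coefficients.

3(6v+5)(6v-5)

Factor out 3, leaving 36v²-25, which is a difference of two squares.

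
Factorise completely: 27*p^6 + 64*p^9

Pull out the common factor p^6, leaving 64*p^3 + 27.
Recognize a sum of cubes with the parts 4*p and 3.

p^6*(4*p + 3)*(16*p^2 - 12*p + 9)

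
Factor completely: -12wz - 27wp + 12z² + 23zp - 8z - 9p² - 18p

Group: -3w(4z + 9p) + (3z - p - 2)(4z + 9p); both groups contain (4z + 9p).

-(4z + 9p)(3w - 3z + p + 2)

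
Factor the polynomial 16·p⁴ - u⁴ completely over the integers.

Write as (4·p²)² − (u²)², then factor 4·p² - u² once more.

(2·p + u)·(2·p - u)·(4·p² + u²)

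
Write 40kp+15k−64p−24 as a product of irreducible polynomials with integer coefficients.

Group as (40kp+15k) + (−64p−24) = 5k(8p+3) − 8(8p+3).
Both groups share the factor (8p+3).

(5k−8)(8p+3)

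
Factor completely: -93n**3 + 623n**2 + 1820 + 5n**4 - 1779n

(5n - 13)(n - 4)(n - 5)(n - 7)

Trying the rational-root candidates, n = 4 is a root, so (n - 4) is a factor; dividing leaves 5n**3 - 73n**2 + 331n - 455.
Continuing, n = 5 is a root, so (n - 5) divides it; the quotient is 5n**2 - 48n + 91.
The remaining quadratic factors as (n - 7)(5n - 13).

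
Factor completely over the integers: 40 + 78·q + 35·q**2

(5·q + 4)·(7·q + 10)

Need a pair with product 35·40 = 1400 and sum 78: that's 28 and 50.
Split the middle term: 35·q**2 + 28·q + 50·q + 40 = 7·q·(5·q + 4) + 10·(5·q + 4).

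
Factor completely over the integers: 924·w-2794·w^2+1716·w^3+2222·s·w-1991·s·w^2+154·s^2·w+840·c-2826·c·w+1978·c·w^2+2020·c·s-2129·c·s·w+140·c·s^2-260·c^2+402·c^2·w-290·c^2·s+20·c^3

Group: 2·c·(10·c^2-140·c·s+141·c·w-60·c-154·s·w+143·w^2-66·w) + (-s+12·w-14)·(10·c^2-140·c·s+141·c·w-60·c-154·s·w+143·w^2-66·w); both groups contain (10·c^2-140·c·s+141·c·w-60·c-154·s·w+143·w^2-66·w), so (2·c-s+12·w-14) is a factor with cofactor 10·c^2-140·c·s+141·c·w-60·c-154·s·w+143·w^2-66·w.
The cofactor groups again: 10·c^2-140·c·s+141·c·w-60·c-154·s·w+143·w^2-66·w = 10·c·(c-14·s+13·w-6) + 11·w·(c-14·s+13·w-6); both groups contain (c-14·s+13·w-6), giving (10·c+11·w)·(c-14·s+13·w-6).

(10·c+11·w)·(2·c-s+12·w-14)·(c-14·s+13·w-6)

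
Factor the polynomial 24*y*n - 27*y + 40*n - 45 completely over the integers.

(3*y + 5)*(8*n - 9)

Group as (24*y*n - 27*y) + (40*n - 45) = 3*y*(8*n - 9) + 5*(8*n - 9).
Both groups share the factor (8*n - 9).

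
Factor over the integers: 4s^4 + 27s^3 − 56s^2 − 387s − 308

Testing divisors of the constant over divisors of the leading coefficient, s = −7 is a root, so (s + 7) divides it; the quotient is 4s^3 − s^2 − 49s − 44.
Then s = −1 is a root, so (s + 1) is a factor; dividing leaves 4s^2 − 5s − 44.
The remaining quadratic factors as (s − 4)(4s + 11).

(4s + 11)(s + 1)(s + 7)(s − 4)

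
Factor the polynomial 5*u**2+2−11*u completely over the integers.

Need a pair with product 5·2 = 10 and sum −11: that's −10 and −1.
Split the middle term: 5*u**2−10*u − u+2 = 5*u*(u−2) − (u−2).

(5*u−1)*(u−2)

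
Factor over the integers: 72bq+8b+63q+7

Group as (72bq+8b) + (63q+7) = 8b(9q+1) + 7(9q+1).
Both groups share the factor (9q+1).

(8b+7)(9q+1)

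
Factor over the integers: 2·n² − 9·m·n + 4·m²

Group: 4·m·(m − 2·n) − n·(m − 2·n); both groups contain (m − 2·n).

(4·m − n)·(m − 2·n)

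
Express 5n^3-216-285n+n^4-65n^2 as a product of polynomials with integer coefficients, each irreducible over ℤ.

Testing divisors of the constant over divisors of the leading coefficient, n = 8 is a root, so (n-8) is a factor; dividing leaves n^3+13n^2+39n+27.
Next, n = -1 is a root, so (n+1) divides it; the quotient is n^2+12n+27.
The remaining quadratic factors as (n+3)(n+9).

(n+1)(n+3)(n+9)(n-8)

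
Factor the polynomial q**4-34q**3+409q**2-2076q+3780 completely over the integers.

(q-14)(q-5)(q-6)(q-9)

Trying the rational-root candidates, q = 9 is a root, so (q-9) is a factor; dividing leaves q**3-25q**2+184q-420.
Next, q = 5 is a root, giving the factor (q-5) and quotient q**2-20q+84.
The remaining quadratic factors as (q-14)(q-6).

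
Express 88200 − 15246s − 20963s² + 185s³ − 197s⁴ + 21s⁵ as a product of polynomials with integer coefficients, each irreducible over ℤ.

Testing divisors of the constant over divisors of the leading coefficient, s = 14 is a root, so (s − 14) divides it; the quotient is 21s⁴ + 97s³ + 1543s² + 639s − 6300.
Then s = 12/7 is a root, so (7s − 12) is a factor; dividing leaves 3s³ + 19s² + 253s + 525.
Then s = −7/3 is a root, giving the factor (3s + 7) and quotient s² + 4s + 75.
The quadratic s² + 4s + 75 has discriminant −284 < 0 and is irreducible over ℤ.

(3s + 7)(7s − 12)(s − 14)(s² + 4s + 75)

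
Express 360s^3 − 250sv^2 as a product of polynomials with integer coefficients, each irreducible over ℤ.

Factor out 10s, leaving 36s^2 − 25v^2, which is a difference of two squares.

10s(6s + 5v)(6s − 5v)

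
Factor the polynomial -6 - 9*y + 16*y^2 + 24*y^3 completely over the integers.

Group as (24*y^3 - 9*y) + (16*y^2 - 6) = 3*y*(8*y^2 - 3) + 2*(8*y^2 - 3).
Both groups share the factor (8*y^2 - 3).

(3*y + 2)*(8*y^2 - 3)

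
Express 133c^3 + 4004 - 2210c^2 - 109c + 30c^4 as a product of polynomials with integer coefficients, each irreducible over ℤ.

Testing divisors of the constant over divisors of the leading coefficient, c = 13/2 is a root, so (2c - 13) divides it; the quotient is 15c^3 + 164c^2 - 39c - 308.
Next, c = 7/5 is a root, giving the factor (5c - 7) and quotient 3c^2 + 37c + 44.
The remaining quadratic factors as (3c + 4)(c + 11).

(2c - 13)(3c + 4)(5c - 7)(c + 11)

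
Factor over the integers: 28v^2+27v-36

Need a pair with product 28·(-36) = -1008 and sum 27: that's -21 and 48.
Split the middle term: 28v^2-21v + 48v-36 = 7v(4v-3) + 12(4v-3).

(4v-3)(7v+12)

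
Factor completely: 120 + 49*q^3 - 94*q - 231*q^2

(7*q + 6)*(7*q - 4)*(q - 5)

Trying the rational-root candidates, q = 5 is a root, so (q - 5) is a factor; dividing leaves 49*q^2 + 14*q - 24.
The remaining quadratic factors as (7*q + 6)(7*q - 4).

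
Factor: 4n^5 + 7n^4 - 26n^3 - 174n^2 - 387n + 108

(4n - 1)(n + 3)(n - 4)(n^2 + 3n + 9)

Among the possible rational roots, n = 4 is a root, giving the factor (n - 4) and quotient 4n^4 + 23n^3 + 66n^2 + 90n - 27.
Then n = -3 is a root, so (n + 3) divides it; the quotient is 4n^3 + 11n^2 + 33n - 9.
Then n = 1/4 is a root, so (4n - 1) divides it; the quotient is n^2 + 3n + 9.
The quadratic n^2 + 3n + 9 has discriminant -27 < 0 and is irreducible over ℤ.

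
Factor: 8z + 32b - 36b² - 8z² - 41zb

Group: -8z(z + 4b) + (-9b + 8)(z + 4b); both groups contain (z + 4b).

-(z + 4b)(8z + 9b - 8)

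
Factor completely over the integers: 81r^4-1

(3r+1)(3r-1)(9r^2+1)

Write as (9r^2)² − (1)², then factor 9r^2-1 once more.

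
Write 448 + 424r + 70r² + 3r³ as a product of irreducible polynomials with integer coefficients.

By the rational root theorem, r = −8 is a root, so (r + 8) is a factor; dividing leaves 3r² + 46r + 56.
The remaining quadratic factors as (3r + 4)(r + 14).

(3r + 4)(r + 14)(r + 8)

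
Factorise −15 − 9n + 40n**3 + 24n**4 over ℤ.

Group as (24n**4 − 9n) + (40n**3 − 15) = 3n(8n**3 − 3) + 5(8n**3 − 3).
Both groups share the factor (8n**3 − 3).

(3n + 5)(8n**3 − 3)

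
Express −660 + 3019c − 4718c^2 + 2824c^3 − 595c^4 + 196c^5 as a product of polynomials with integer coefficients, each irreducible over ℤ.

(4c − 3)(7c − 4)(7c − 5)(c^2 − c + 11)

By the rational root theorem, c = 4/7 is a root, so (7c − 4) divides it; the quotient is 28c^4 − 69c^3 + 364c^2 − 466c + 165.
Continuing, c = 3/4 is a root, so (4c − 3) divides it; the quotient is 7c^3 − 12c^2 + 82c − 55.
Continuing, c = 5/7 is a root, so (7c − 5) is a factor; dividing leaves c^2 − c + 11.
The quadratic c^2 − c + 11 has discriminant −43 < 0 and is irreducible over ℤ.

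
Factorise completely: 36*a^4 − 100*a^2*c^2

Pull out the common factor 4*a^2; 9*a^2 − 25*c^2 is a difference of squares.

4*a^2*(3*a + 5*c)*(3*a − 5*c)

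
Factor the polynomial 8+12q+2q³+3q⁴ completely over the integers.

(3q+2)(q³+4)

Group as (3q⁴+12q) + (2q³+8) = 3q(q³+4) + 2(q³+4).
Both groups share the factor (q³+4).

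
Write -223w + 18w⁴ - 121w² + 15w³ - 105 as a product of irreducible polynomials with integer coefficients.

Testing divisors of the constant over divisors of the leading coefficient, w = 3 is a root, so (w - 3) is a factor; dividing leaves 18w³ + 69w² + 86w + 35.
Continuing, w = -5/3 is a root, so (3w + 5) divides it; the quotient is 6w² + 13w + 7.
The remaining quadratic factors as (6w + 7)(w + 1).

(3w + 5)(6w + 7)(w + 1)(w - 3)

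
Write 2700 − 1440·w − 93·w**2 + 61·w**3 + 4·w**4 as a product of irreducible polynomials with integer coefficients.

Testing divisors of the constant over divisors of the leading coefficient, w = 15/4 is a root, so (4·w − 15) divides it; the quotient is w**3 + 19·w**2 + 48·w − 180.
Then w = −15 is a root, so (w + 15) is a factor; dividing leaves w**2 + 4·w − 12.
The remaining quadratic factors as (w + 6)(w − 2).

(4·w − 15)·(w + 15)·(w + 6)·(w − 2)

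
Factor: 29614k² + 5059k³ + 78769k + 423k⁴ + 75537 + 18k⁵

(2k + 9)(3k + 11)(3k + 7)(k² + 13k + 109)

Trying the rational-root candidates, k = -9/2 is a root, giving the factor (2k + 9) and quotient 9k⁴ + 171k³ + 1760k² + 6887k + 8393.
Continuing, k = -11/3 is a root, so (3k + 11) divides it; the quotient is 3k³ + 46k² + 418k + 763.
Then k = -7/3 is a root, so (3k + 7) divides it; the quotient is k² + 13k + 109.
The quadratic k² + 13k + 109 has discriminant -267 < 0 and is irreducible over ℤ.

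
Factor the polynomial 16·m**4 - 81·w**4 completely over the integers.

(2·m + 3·w)·(2·m - 3·w)·(4·m**2 + 9·w**2)

(2·m)⁴ − (3·w)⁴ = ((2·m)² − (3·w)²)((2·m)² + (3·w)²); the first factor splits again, the second (4·m**2 + 9·w**2) is irreducible.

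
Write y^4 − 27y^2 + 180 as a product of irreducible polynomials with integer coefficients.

(y^2 − 12)(y^2 − 15)

Substitute u = y^2 to get a quadratic in u, then factor.
y^2 − 15 is irreducible over ℤ (15 is not a perfect square).
y^2 − 12 is irreducible over ℤ (12 is not a perfect square).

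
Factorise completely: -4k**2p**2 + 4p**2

Pull out the common factor 4p**2, leaving -k**2 + 1.
Recognize a difference of squares with the parts 1 and k.

-4p**2(k + 1)(k - 1)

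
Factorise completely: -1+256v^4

Difference of squares twice: with A = 4v and B = 1, A⁴ − B⁴ = (A² − B²)(A² + B²), and A² − B² factors again.

(4v+1)(4v-1)(16v^2+1)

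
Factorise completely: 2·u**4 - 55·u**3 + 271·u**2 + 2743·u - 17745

Testing divisors of the constant over divisors of the leading coefficient, u = 13/2 is a root, giving the factor (2·u - 13) and quotient u**3 - 21·u**2 - u + 1365.
Then u = 13 is a root, so (u - 13) divides it; the quotient is u**2 - 8·u - 105.
The remaining quadratic factors as (u + 7)(u - 15).

(2·u - 13)·(u + 7)·(u - 13)·(u - 15)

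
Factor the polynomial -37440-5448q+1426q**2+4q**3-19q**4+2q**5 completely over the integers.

Among the possible rational roots, q = -4 is a root, so (q+4) divides it; the quotient is 2q**4-27q**3+112q**2+978q-9360.
Then q = -13/2 is a root, so (2q+13) divides it; the quotient is q**3-20q**2+186q-720.
Continuing, q = 8 is a root, so (q-8) divides it; the quotient is q**2-12q+90.
The quadratic q**2-12q+90 has discriminant -216 < 0 and is irreducible over ℤ.

(2q+13)(q+4)(q-8)(q**2-12q+90)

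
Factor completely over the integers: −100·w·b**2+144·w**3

4·w·(6·w−5·b)·(6·w+5·b)

Pull out the common factor 4·w; 36·w**2−25·b**2 is a difference of squares.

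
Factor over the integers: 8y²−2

2(2y+1)(2y−1)

Every term has a factor of 2. Then 4y²−1 = (2y)² − (1)².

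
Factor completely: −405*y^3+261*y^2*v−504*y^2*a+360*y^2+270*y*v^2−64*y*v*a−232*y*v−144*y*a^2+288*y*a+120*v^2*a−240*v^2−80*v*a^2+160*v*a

Group: 9*y*(−45*y^2+29*y*v−36*y*a+30*v^2−20*v*a) + (4*a−8)*(−45*y^2+29*y*v−36*y*a+30*v^2−20*v*a); both groups contain (−45*y^2+29*y*v−36*y*a+30*v^2−20*v*a), so (9*y+4*a−8) is a factor with cofactor −45*y^2+29*y*v−36*y*a+30*v^2−20*v*a.
The cofactor groups again: −45*y^2+29*y*v−36*y*a+30*v^2−20*v*a = −5*y*(9*y+5*v) + (6*v−4*a)*(9*y+5*v); both groups contain (9*y+5*v), giving −(5*y−6*v+4*a)*(9*y+5*v).

−(9*y+4*a−8)*(5*y−6*v+4*a)*(9*y+5*v)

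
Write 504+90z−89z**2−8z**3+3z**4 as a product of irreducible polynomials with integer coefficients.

Trying the rational-root candidates, z = 6 is a root, so (z−6) divides it; the quotient is 3z**3+10z**2−29z−84.
Then z = −4 is a root, so (z+4) is a factor; dividing leaves 3z**2−2z−21.
The remaining quadratic factors as (z−3)(3z+7).

(3z+7)(z+4)(z−3)(z−6)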